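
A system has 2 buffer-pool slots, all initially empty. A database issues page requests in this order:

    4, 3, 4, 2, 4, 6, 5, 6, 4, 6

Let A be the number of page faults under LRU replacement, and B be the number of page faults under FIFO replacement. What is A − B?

Under LRU: F F . F . F F . F . → 6 faults.
Under FIFO: F F . F F F F . F F → 8 faults.
A − B = 6 − 8 = -2.

-2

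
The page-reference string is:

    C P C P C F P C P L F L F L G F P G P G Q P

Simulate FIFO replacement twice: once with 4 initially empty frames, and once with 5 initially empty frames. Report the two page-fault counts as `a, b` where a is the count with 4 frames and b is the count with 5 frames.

7, 6

4 frames: F F . . . F . . . F . . . . F . . . . . F F → 7 faults.
5 frames: F F . . . F . . . F . . . . F . . . . . F . → 6 faults.
6 < 7: adding a frame reduced faults, as is typical.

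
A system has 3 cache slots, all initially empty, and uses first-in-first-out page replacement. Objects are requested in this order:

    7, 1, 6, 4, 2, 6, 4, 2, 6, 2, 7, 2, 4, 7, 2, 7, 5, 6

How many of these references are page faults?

7: fault, frames [7]
1: fault, frames [7, 1]
6: fault, frames [7, 1, 6]
4: fault, evict 7, frames [1, 6, 4]
2: fault, evict 1, frames [6, 4, 2]
6: hit
4: hit
2: hit
6: hit
2: hit
7: fault, evict 6, frames [4, 2, 7]
2: hit
4: hit
7: hit
2: hit
7: hit
5: fault, evict 4, frames [2, 7, 5]
6: fault, evict 2, frames [7, 5, 6]
Page faults: 8.

8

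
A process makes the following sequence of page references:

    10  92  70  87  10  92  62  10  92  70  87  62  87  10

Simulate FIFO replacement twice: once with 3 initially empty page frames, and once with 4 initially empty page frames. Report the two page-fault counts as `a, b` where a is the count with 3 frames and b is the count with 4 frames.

10, 11

3 frames: F F F F F F F . . F F . . F → 10 faults.
4 frames: F F F F . . F F F F F F . F → 11 faults.
11 > 10: adding a frame increased faults — Belady's anomaly.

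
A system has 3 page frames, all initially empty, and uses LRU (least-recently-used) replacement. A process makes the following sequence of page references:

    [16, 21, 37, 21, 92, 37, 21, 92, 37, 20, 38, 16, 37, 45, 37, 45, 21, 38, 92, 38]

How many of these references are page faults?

16 -> miss, frames [16]
21 -> miss, frames [16, 21]
37 -> miss, frames [16, 21, 37]
21 -> hit
92 -> miss, evict 16, frames [37, 21, 92]
37 -> hit
21 -> hit
92 -> hit
37 -> hit
20 -> miss, evict 21, frames [92, 37, 20]
38 -> miss, evict 92, frames [37, 20, 38]
16 -> miss, evict 37, frames [20, 38, 16]
37 -> miss, evict 20, frames [38, 16, 37]
45 -> miss, evict 38, frames [16, 37, 45]
37 -> hit
45 -> hit
21 -> miss, evict 16, frames [37, 45, 21]
38 -> miss, evict 37, frames [45, 21, 38]
92 -> miss, evict 45, frames [21, 38, 92]
38 -> hit
Page faults: 12.

12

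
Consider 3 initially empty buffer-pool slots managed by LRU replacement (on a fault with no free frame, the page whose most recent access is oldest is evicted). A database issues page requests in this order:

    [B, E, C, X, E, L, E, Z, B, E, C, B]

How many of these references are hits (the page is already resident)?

B: fault, frames (B)
E: fault, frames (B E)
C: fault, frames (B E C)
X: fault, evict B, frames (E C X)
E: hit
L: fault, evict C, frames (X E L)
E: hit
Z: fault, evict X, frames (L E Z)
B: fault, evict L, frames (E Z B)
E: hit
C: fault, evict Z, frames (B E C)
B: hit
Hits: 4.

4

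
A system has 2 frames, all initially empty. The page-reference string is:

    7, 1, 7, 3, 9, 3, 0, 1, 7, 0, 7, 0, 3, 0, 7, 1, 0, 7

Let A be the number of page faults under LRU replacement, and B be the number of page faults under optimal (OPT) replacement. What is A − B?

2

Under LRU: F F . F F . F F F F . . F . F F F F → 13 faults.
Under OPT: F F . F F . F F F . . . F . F F . F → 11 faults.
A − B = 13 − 11 = 2.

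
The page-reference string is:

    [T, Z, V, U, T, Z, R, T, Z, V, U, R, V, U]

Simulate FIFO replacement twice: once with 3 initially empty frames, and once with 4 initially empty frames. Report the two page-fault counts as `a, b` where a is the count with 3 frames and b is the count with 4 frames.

9, 10

3 frames: F F F F F F F . . F F . . . → 9 faults.
4 frames: F F F F . . F F F F F F . . → 10 faults.
10 > 9: adding a frame increased faults — Belady's anomaly.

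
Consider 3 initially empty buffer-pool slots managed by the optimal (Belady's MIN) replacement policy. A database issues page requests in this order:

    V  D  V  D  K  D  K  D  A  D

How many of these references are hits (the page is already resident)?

6

V → fault, frames {V}
D → fault, frames {V,D}
V → hit
D → hit
K → fault, frames {V,D,K}
D → hit
K → hit
D → hit
A → fault, evict K, frames {V,D,A}
D → hit
Hits: 6.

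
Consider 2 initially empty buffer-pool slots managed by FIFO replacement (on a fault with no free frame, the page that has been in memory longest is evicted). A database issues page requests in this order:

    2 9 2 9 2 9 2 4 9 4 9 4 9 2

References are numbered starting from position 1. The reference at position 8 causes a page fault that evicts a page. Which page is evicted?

2

pos 1: 2 -> fault, frames (2)
pos 2: 9 -> fault, frames (2 9)
pos 3: 2 -> hit
pos 4: 9 -> hit
pos 5: 2 -> hit
pos 6: 9 -> hit
pos 7: 2 -> hit
pos 8: 4 -> fault, evict 2, frames (9 4)
At position 8, page 2 is evicted.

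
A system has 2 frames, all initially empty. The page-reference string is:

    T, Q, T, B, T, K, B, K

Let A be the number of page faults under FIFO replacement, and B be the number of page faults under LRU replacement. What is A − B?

1

Under FIFO: F F . F F F F . → 6 faults.
Under LRU: F F . F . F F . → 5 faults.
A − B = 6 − 5 = 1.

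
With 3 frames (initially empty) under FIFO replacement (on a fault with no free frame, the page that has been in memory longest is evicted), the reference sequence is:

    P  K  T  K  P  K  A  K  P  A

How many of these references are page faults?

P: miss, frames (P)
K: miss, frames (P K)
T: miss, frames (P K T)
K: hit
P: hit
K: hit
A: miss, evict P, frames (K T A)
K: hit
P: miss, evict K, frames (T A P)
A: hit
Page faults: 5.

5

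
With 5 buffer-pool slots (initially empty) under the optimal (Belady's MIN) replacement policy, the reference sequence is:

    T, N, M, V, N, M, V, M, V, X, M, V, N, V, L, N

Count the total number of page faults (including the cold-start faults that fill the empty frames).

T -> miss, frames {T}
N -> miss, frames {T,N}
M -> miss, frames {T,N,M}
V -> miss, frames {T,N,M,V}
N -> hit
M -> hit
V -> hit
M -> hit
V -> hit
X -> miss, frames {T,N,M,V,X}
M -> hit
V -> hit
N -> hit
V -> hit
L -> miss, evict X, frames {T,N,M,V,L}
N -> hit
Page faults: 6.

6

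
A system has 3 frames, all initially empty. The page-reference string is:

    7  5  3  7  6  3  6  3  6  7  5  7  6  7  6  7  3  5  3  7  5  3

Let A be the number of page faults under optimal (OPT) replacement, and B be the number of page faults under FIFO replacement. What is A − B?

-1

Under OPT: F F F . F . . . . . F . . . . . F . . . . . → 6 faults.
Under FIFO: F F F . F . . . . F F . . . . . F . . . . . → 7 faults.
A − B = 6 − 7 = -1.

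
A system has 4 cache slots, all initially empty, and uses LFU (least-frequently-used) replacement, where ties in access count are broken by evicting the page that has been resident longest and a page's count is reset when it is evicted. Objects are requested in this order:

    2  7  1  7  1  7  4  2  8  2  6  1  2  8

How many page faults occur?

7

2: miss, frames (2)
7: miss, frames (2 7)
1: miss, frames (2 7 1)
7: hit
1: hit
7: hit
4: miss, frames (2 7 1 4)
2: hit
8: miss, evict 4, frames (2 7 1 8)
2: hit
6: miss, evict 8, frames (2 7 1 6)
1: hit
2: hit
8: miss, evict 6, frames (2 7 1 8)
Page faults: 7.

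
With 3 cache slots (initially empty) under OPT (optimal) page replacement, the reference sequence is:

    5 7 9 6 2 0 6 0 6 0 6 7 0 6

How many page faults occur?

5: miss, frames (5)
7: miss, frames (5 7)
9: miss, frames (5 7 9)
6: miss, evict 9, frames (5 7 6)
2: miss, evict 5, frames (7 6 2)
0: miss, evict 2, frames (7 6 0)
6: hit
0: hit
6: hit
0: hit
6: hit
7: hit
0: hit
6: hit
Page faults: 6.

6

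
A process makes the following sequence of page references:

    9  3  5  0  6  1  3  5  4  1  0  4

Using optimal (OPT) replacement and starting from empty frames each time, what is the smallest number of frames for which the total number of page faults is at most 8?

3

f=1: 12 faults
f=2: 9 faults
f=3: 8 faults
f=4: 7 faults
f=5: 7 faults
f=6: 7 faults
f=7: 7 faults
Smallest f with faults ≤ 8 is 3.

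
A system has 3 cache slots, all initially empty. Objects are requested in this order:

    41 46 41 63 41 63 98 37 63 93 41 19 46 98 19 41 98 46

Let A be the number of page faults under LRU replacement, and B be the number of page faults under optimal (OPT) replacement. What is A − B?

2

Under LRU: F F . F . . F F . F F F F F . F . F → 12 faults.
Under OPT: F F . F . . F F . F . F F F . . . F → 10 faults.
A − B = 12 − 10 = 2.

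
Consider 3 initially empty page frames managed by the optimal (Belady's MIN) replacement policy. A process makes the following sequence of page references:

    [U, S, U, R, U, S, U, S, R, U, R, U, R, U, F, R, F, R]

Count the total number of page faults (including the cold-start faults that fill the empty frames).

U -> fault, frames (U)
S -> fault, frames (U S)
U -> hit
R -> fault, frames (U S R)
U -> hit
S -> hit
U -> hit
S -> hit
R -> hit
U -> hit
R -> hit
U -> hit
R -> hit
U -> hit
F -> fault, evict S, frames (U R F)
R -> hit
F -> hit
R -> hit
Page faults: 4.

4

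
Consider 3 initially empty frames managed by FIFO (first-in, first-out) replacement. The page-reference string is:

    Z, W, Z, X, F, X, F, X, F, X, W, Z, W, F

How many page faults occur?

Z -> fault, frames {Z}
W -> fault, frames {Z,W}
Z -> hit
X -> fault, frames {Z,W,X}
F -> fault, evict Z, frames {W,X,F}
X -> hit
F -> hit
X -> hit
F -> hit
X -> hit
W -> hit
Z -> fault, evict W, frames {X,F,Z}
W -> fault, evict X, frames {F,Z,W}
F -> hit
Page faults: 6.

6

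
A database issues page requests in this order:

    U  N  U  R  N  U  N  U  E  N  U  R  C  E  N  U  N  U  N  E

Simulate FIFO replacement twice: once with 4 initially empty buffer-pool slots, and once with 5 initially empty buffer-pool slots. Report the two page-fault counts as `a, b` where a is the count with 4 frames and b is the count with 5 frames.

4 frames: F F . F . . . . F . . . F . . F F . . . → 7 faults.
5 frames: F F . F . . . . F . . . F . . . . . . . → 5 faults.
5 < 7: adding a frame reduced faults, as is typical.

7, 5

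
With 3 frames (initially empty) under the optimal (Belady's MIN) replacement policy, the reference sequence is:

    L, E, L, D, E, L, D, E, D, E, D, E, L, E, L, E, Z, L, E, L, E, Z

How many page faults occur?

4

L -> fault, frames (L)
E -> fault, frames (L E)
L -> hit
D -> fault, frames (L E D)
E -> hit
L -> hit
D -> hit
E -> hit
D -> hit
E -> hit
D -> hit
E -> hit
L -> hit
E -> hit
L -> hit
E -> hit
Z -> fault, evict D, frames (L E Z)
L -> hit
E -> hit
L -> hit
E -> hit
Z -> hit
Page faults: 4.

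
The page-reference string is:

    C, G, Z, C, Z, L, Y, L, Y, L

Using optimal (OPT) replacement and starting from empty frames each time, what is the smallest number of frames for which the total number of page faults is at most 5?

f=1: 10 faults
f=2: 5 faults
f=3: 5 faults
f=4: 5 faults
f=5: 5 faults
Smallest f with faults ≤ 5 is 2.

2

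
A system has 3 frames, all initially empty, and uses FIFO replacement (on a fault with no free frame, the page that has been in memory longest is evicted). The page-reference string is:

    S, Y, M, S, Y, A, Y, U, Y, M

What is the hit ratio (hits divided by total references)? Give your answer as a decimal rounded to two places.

S: miss, frames (S)
Y: miss, frames (S Y)
M: miss, frames (S Y M)
S: hit
Y: hit
A: miss, evict S, frames (Y M A)
Y: hit
U: miss, evict Y, frames (M A U)
Y: miss, evict M, frames (A U Y)
M: miss, evict A, frames (U Y M)
Hits: 3 of 10 references → 3/10 = 0.3000.

0.30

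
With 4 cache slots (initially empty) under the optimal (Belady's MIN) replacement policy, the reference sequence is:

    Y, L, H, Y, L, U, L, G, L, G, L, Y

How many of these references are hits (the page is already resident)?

Y: miss, frames {Y}
L: miss, frames {Y,L}
H: miss, frames {Y,L,H}
Y: hit
L: hit
U: miss, frames {Y,L,H,U}
L: hit
G: miss, evict U, frames {Y,L,H,G}
L: hit
G: hit
L: hit
Y: hit
Hits: 7.

7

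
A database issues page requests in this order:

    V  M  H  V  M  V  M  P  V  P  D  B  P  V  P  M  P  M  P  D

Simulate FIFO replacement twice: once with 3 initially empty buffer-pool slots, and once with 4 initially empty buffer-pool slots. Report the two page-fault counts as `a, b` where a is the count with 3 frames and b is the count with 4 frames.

3 frames: F F F . . . . F F . F F F F . F . . . F → 11 faults.
4 frames: F F F . . . . F . . F F . F . F F . . F → 10 faults.
10 < 11: adding a frame reduced faults, as is typical.

11, 10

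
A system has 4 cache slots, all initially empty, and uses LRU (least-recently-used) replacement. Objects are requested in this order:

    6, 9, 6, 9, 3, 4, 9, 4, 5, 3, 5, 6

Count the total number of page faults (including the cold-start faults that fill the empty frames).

6

6: fault, frames [6]
9: fault, frames [6, 9]
6: hit
9: hit
3: fault, frames [6, 9, 3]
4: fault, frames [6, 9, 3, 4]
9: hit
4: hit
5: fault, evict 6, frames [3, 9, 4, 5]
3: hit
5: hit
6: fault, evict 9, frames [4, 3, 5, 6]
Page faults: 6.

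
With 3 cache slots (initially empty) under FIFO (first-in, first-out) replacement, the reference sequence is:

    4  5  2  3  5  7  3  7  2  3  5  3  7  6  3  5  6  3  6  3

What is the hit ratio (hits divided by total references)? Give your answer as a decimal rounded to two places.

0.60

4 → fault, frames {4}
5 → fault, frames {4,5}
2 → fault, frames {4,5,2}
3 → fault, evict 4, frames {5,2,3}
5 → hit
7 → fault, evict 5, frames {2,3,7}
3 → hit
7 → hit
2 → hit
3 → hit
5 → fault, evict 2, frames {3,7,5}
3 → hit
7 → hit
6 → fault, evict 3, frames {7,5,6}
3 → fault, evict 7, frames {5,6,3}
5 → hit
6 → hit
3 → hit
6 → hit
3 → hit
Hits: 12 of 20 references → 12/20 = 0.6000.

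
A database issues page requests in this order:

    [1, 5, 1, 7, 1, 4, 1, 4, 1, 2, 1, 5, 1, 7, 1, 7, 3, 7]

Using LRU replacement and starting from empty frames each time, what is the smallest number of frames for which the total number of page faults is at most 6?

5

f=1: 18 faults
f=2: 8 faults
f=3: 8 faults
f=4: 8 faults
f=5: 6 faults
f=6: 6 faults
Smallest f with faults ≤ 6 is 5.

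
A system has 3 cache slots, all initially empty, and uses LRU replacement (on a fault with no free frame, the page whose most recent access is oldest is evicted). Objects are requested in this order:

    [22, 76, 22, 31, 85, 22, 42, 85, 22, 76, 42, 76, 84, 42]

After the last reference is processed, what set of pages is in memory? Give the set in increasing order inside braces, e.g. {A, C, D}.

{42, 76, 84}

22: miss, frames [22]
76: miss, frames [22, 76]
22: hit
31: miss, frames [76, 22, 31]
85: miss, evict 76, frames [22, 31, 85]
22: hit
42: miss, evict 31, frames [85, 22, 42]
85: hit
22: hit
76: miss, evict 42, frames [85, 22, 76]
42: miss, evict 85, frames [22, 76, 42]
76: hit
84: miss, evict 22, frames [42, 76, 84]
42: hit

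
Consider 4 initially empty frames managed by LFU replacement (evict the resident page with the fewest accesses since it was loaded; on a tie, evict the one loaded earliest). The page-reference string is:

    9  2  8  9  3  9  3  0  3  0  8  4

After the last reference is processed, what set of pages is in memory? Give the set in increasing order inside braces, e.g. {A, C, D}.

{0, 3, 4, 9}

9 -> fault, frames [9]
2 -> fault, frames [9, 2]
8 -> fault, frames [9, 2, 8]
9 -> hit
3 -> fault, frames [9, 2, 8, 3]
9 -> hit
3 -> hit
0 -> fault, evict 2, frames [9, 8, 3, 0]
3 -> hit
0 -> hit
8 -> hit
4 -> fault, evict 8, frames [9, 3, 0, 4]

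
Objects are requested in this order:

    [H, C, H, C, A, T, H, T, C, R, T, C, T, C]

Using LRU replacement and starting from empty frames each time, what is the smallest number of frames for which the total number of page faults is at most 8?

3

f=1: 14 faults
f=2: 9 faults
f=3: 7 faults
f=4: 5 faults
f=5: 5 faults
Smallest f with faults ≤ 8 is 3.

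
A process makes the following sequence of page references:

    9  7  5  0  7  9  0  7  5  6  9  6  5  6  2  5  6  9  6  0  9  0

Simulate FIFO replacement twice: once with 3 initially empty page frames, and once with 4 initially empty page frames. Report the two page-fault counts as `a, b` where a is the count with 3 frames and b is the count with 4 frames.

14, 9

3 frames: F F F F . F . F F F F . . . F F F F . F . . → 14 faults.
4 frames: F F F F . . . . . F F . . . F F . . . F . . → 9 faults.
9 < 14: adding a frame reduced faults, as is typical.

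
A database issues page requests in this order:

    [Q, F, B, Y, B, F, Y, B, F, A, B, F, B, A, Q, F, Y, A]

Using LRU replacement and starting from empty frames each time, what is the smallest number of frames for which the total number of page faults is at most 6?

5

f=1: 18 faults
f=2: 16 faults
f=3: 9 faults
f=4: 7 faults
f=5: 5 faults
Smallest f with faults ≤ 6 is 5.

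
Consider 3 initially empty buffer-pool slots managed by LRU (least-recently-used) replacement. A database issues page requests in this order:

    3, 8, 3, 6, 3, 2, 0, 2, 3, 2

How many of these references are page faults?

5

3 → miss, frames {3}
8 → miss, frames {3,8}
3 → hit
6 → miss, frames {8,3,6}
3 → hit
2 → miss, evict 8, frames {6,3,2}
0 → miss, evict 6, frames {3,2,0}
2 → hit
3 → hit
2 → hit
Page faults: 5.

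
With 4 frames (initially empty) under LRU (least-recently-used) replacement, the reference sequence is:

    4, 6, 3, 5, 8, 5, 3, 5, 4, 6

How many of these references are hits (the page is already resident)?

3

4 -> fault, frames (4)
6 -> fault, frames (4 6)
3 -> fault, frames (4 6 3)
5 -> fault, frames (4 6 3 5)
8 -> fault, evict 4, frames (6 3 5 8)
5 -> hit
3 -> hit
5 -> hit
4 -> fault, evict 6, frames (8 3 5 4)
6 -> fault, evict 8, frames (3 5 4 6)
Hits: 3.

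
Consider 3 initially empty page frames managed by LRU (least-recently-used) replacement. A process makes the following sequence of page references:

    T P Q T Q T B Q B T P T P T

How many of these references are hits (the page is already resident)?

9

T -> miss, frames (T)
P -> miss, frames (T P)
Q -> miss, frames (T P Q)
T -> hit
Q -> hit
T -> hit
B -> miss, evict P, frames (Q T B)
Q -> hit
B -> hit
T -> hit
P -> miss, evict Q, frames (B T P)
T -> hit
P -> hit
T -> hit
Hits: 9.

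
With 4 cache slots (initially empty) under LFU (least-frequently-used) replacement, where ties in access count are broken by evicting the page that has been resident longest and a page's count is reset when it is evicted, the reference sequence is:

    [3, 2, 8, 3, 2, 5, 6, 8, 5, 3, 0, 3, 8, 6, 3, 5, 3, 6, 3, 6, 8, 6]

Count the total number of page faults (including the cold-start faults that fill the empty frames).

3 → fault, frames [3]
2 → fault, frames [3, 2]
8 → fault, frames [3, 2, 8]
3 → hit
2 → hit
5 → fault, frames [3, 2, 8, 5]
6 → fault, evict 8, frames [3, 2, 5, 6]
8 → fault, evict 5, frames [3, 2, 6, 8]
5 → fault, evict 6, frames [3, 2, 8, 5]
3 → hit
0 → fault, evict 8, frames [3, 2, 5, 0]
3 → hit
8 → fault, evict 5, frames [3, 2, 0, 8]
6 → fault, evict 0, frames [3, 2, 8, 6]
3 → hit
5 → fault, evict 8, frames [3, 2, 6, 5]
3 → hit
6 → hit
3 → hit
6 → hit
8 → fault, evict 5, frames [3, 2, 6, 8]
6 → hit
Page faults: 12.

12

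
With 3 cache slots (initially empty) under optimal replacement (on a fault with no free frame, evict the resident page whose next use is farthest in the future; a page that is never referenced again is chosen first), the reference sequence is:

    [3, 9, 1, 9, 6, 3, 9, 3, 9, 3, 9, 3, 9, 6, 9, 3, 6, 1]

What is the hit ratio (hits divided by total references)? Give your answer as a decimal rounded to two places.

3: fault, frames [3]
9: fault, frames [3, 9]
1: fault, frames [3, 9, 1]
9: hit
6: fault, evict 1, frames [3, 9, 6]
3: hit
9: hit
3: hit
9: hit
3: hit
9: hit
3: hit
9: hit
6: hit
9: hit
3: hit
6: hit
1: fault, evict 6, frames [3, 9, 1]
Hits: 13 of 18 references → 13/18 = 0.7222.

0.72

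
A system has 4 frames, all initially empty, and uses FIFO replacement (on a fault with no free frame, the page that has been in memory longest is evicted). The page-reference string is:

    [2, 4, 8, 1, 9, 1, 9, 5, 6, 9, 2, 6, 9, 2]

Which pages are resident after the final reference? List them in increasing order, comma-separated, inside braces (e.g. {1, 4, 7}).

{2, 5, 6, 9}

2 -> fault, frames [2]
4 -> fault, frames [2, 4]
8 -> fault, frames [2, 4, 8]
1 -> fault, frames [2, 4, 8, 1]
9 -> fault, evict 2, frames [4, 8, 1, 9]
1 -> hit
9 -> hit
5 -> fault, evict 4, frames [8, 1, 9, 5]
6 -> fault, evict 8, frames [1, 9, 5, 6]
9 -> hit
2 -> fault, evict 1, frames [9, 5, 6, 2]
6 -> hit
9 -> hit
2 -> hit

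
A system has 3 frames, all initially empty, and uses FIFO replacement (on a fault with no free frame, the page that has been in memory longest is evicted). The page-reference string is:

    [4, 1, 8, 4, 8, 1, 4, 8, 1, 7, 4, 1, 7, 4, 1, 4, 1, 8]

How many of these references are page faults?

7

4 → fault, frames (4)
1 → fault, frames (4 1)
8 → fault, frames (4 1 8)
4 → hit
8 → hit
1 → hit
4 → hit
8 → hit
1 → hit
7 → fault, evict 4, frames (1 8 7)
4 → fault, evict 1, frames (8 7 4)
1 → fault, evict 8, frames (7 4 1)
7 → hit
4 → hit
1 → hit
4 → hit
1 → hit
8 → fault, evict 7, frames (4 1 8)
Page faults: 7.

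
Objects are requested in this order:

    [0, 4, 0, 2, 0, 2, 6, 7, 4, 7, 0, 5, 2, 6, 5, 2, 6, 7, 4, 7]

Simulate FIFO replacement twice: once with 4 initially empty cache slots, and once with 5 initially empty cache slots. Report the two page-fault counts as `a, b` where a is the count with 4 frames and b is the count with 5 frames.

11, 6

4 frames: F F . F . . F F . . F F F F . . . F F . → 11 faults.
5 frames: F F . F . . F F . . . F . . . . . . . . → 6 faults.
6 < 11: adding a frame reduced faults, as is typical.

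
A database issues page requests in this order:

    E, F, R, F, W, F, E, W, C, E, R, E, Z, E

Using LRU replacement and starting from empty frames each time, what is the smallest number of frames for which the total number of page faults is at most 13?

f=1: 14 faults
f=2: 10 faults
f=3: 8 faults
f=4: 7 faults
f=5: 6 faults
f=6: 6 faults
Smallest f with faults ≤ 13 is 2.

2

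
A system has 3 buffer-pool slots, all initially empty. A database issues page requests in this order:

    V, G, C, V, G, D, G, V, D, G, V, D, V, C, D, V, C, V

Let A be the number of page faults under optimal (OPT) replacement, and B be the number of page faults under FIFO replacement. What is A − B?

Under OPT: F F F . . F . . . . . . . F . . . . → 5 faults.
Under FIFO: F F F . . F . F . F . . . F F F . . → 9 faults.
A − B = 5 − 9 = -4.

-4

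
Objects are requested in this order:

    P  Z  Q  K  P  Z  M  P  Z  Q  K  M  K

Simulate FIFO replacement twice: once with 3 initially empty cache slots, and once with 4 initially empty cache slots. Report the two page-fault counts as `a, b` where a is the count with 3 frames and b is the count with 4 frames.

3 frames: F F F F F F F . . F F . . → 9 faults.
4 frames: F F F F . . F F F F F F . → 10 faults.
10 > 9: adding a frame increased faults — Belady's anomaly.

9, 10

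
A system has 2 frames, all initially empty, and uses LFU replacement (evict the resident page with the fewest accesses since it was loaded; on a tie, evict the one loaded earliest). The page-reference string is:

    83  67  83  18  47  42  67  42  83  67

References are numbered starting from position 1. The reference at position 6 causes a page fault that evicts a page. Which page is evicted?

pos 1: 83 -> fault, frames [83]
pos 2: 67 -> fault, frames [83, 67]
pos 3: 83 -> hit
pos 4: 18 -> fault, evict 67, frames [83, 18]
pos 5: 47 -> fault, evict 18, frames [83, 47]
pos 6: 42 -> fault, evict 47, frames [83, 42]
At position 6, page 47 is evicted.

47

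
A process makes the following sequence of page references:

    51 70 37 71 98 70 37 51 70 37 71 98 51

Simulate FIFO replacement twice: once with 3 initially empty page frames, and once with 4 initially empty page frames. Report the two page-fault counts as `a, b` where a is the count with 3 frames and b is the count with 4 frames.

10, 11

3 frames: F F F F F F F F . . F F . → 10 faults.
4 frames: F F F F F . . F F F F F F → 11 faults.
11 > 10: adding a frame increased faults — Belady's anomaly.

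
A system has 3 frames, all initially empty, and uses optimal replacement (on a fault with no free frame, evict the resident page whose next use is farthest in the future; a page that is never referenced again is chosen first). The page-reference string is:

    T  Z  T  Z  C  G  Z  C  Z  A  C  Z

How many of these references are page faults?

T → fault, frames [T]
Z → fault, frames [T, Z]
T → hit
Z → hit
C → fault, frames [T, Z, C]
G → fault, evict T, frames [Z, C, G]
Z → hit
C → hit
Z → hit
A → fault, evict G, frames [Z, C, A]
C → hit
Z → hit
Page faults: 5.

5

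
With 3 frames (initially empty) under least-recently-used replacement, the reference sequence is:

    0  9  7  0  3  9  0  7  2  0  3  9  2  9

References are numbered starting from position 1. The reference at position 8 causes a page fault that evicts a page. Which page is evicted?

3

pos 1: 0 -> miss, frames {0}
pos 2: 9 -> miss, frames {0,9}
pos 3: 7 -> miss, frames {0,9,7}
pos 4: 0 -> hit
pos 5: 3 -> miss, evict 9, frames {7,0,3}
pos 6: 9 -> miss, evict 7, frames {0,3,9}
pos 7: 0 -> hit
pos 8: 7 -> miss, evict 3, frames {9,0,7}
At position 8, page 3 is evicted.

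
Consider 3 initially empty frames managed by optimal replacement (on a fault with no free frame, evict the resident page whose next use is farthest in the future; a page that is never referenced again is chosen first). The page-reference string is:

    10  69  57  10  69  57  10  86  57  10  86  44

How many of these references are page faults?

5

10 → miss, frames (10)
69 → miss, frames (10 69)
57 → miss, frames (10 69 57)
10 → hit
69 → hit
57 → hit
10 → hit
86 → miss, evict 69, frames (10 57 86)
57 → hit
10 → hit
86 → hit
44 → miss, evict 86, frames (10 57 44)
Page faults: 5.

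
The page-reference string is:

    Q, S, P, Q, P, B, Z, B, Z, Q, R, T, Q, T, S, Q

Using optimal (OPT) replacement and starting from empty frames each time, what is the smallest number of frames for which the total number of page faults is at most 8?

3

f=1: 16 faults
f=2: 9 faults
f=3: 8 faults
f=4: 7 faults
f=5: 7 faults
f=6: 7 faults
f=7: 7 faults
Smallest f with faults ≤ 8 is 3.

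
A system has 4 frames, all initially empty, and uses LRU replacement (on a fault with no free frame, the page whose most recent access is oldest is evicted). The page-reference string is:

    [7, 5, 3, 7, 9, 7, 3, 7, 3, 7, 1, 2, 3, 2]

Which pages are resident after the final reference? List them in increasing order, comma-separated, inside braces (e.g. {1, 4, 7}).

7 -> miss, frames (7)
5 -> miss, frames (7 5)
3 -> miss, frames (7 5 3)
7 -> hit
9 -> miss, frames (5 3 7 9)
7 -> hit
3 -> hit
7 -> hit
3 -> hit
7 -> hit
1 -> miss, evict 5, frames (9 3 7 1)
2 -> miss, evict 9, frames (3 7 1 2)
3 -> hit
2 -> hit

{1, 2, 3, 7}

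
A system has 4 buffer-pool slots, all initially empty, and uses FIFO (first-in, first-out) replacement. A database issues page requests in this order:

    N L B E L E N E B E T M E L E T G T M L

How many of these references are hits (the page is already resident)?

N -> miss, frames {N}
L -> miss, frames {N,L}
B -> miss, frames {N,L,B}
E -> miss, frames {N,L,B,E}
L -> hit
E -> hit
N -> hit
E -> hit
B -> hit
E -> hit
T -> miss, evict N, frames {L,B,E,T}
M -> miss, evict L, frames {B,E,T,M}
E -> hit
L -> miss, evict B, frames {E,T,M,L}
E -> hit
T -> hit
G -> miss, evict E, frames {T,M,L,G}
T -> hit
M -> hit
L -> hit
Hits: 12.

12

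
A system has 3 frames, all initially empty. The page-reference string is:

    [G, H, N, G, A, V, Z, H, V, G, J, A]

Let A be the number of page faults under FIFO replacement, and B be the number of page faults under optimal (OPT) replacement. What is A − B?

1

Under FIFO: F F F . F F F F . F F F → 10 faults.
Under OPT: F F F . F F F . . F F F → 9 faults.
A − B = 10 − 9 = 1.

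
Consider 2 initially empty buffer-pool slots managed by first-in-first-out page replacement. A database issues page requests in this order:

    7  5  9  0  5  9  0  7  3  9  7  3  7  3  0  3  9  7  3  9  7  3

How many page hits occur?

7: miss, frames [7]
5: miss, frames [7, 5]
9: miss, evict 7, frames [5, 9]
0: miss, evict 5, frames [9, 0]
5: miss, evict 9, frames [0, 5]
9: miss, evict 0, frames [5, 9]
0: miss, evict 5, frames [9, 0]
7: miss, evict 9, frames [0, 7]
3: miss, evict 0, frames [7, 3]
9: miss, evict 7, frames [3, 9]
7: miss, evict 3, frames [9, 7]
3: miss, evict 9, frames [7, 3]
7: hit
3: hit
0: miss, evict 7, frames [3, 0]
3: hit
9: miss, evict 3, frames [0, 9]
7: miss, evict 0, frames [9, 7]
3: miss, evict 9, frames [7, 3]
9: miss, evict 7, frames [3, 9]
7: miss, evict 3, frames [9, 7]
3: miss, evict 9, frames [7, 3]
Hits: 3.

3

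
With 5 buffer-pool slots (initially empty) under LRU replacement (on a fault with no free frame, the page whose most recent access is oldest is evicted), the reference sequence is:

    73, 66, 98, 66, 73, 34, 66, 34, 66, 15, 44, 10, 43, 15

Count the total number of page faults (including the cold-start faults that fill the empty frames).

73: miss, frames [73]
66: miss, frames [73, 66]
98: miss, frames [73, 66, 98]
66: hit
73: hit
34: miss, frames [98, 66, 73, 34]
66: hit
34: hit
66: hit
15: miss, frames [98, 73, 34, 66, 15]
44: miss, evict 98, frames [73, 34, 66, 15, 44]
10: miss, evict 73, frames [34, 66, 15, 44, 10]
43: miss, evict 34, frames [66, 15, 44, 10, 43]
15: hit
Page faults: 8.

8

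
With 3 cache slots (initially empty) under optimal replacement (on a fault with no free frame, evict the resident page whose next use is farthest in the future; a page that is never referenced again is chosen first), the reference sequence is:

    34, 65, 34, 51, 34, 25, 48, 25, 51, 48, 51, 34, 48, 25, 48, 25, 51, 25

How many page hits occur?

11

34 -> fault, frames (34)
65 -> fault, frames (34 65)
34 -> hit
51 -> fault, frames (34 65 51)
34 -> hit
25 -> fault, evict 65, frames (34 51 25)
48 -> fault, evict 34, frames (51 25 48)
25 -> hit
51 -> hit
48 -> hit
51 -> hit
34 -> fault, evict 51, frames (25 48 34)
48 -> hit
25 -> hit
48 -> hit
25 -> hit
51 -> fault, evict 34, frames (25 48 51)
25 -> hit
Hits: 11.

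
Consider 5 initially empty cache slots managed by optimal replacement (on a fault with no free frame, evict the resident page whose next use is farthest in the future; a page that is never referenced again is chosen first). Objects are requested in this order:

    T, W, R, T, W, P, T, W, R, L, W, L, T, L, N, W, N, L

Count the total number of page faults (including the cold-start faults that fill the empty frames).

6

T -> fault, frames [T]
W -> fault, frames [T, W]
R -> fault, frames [T, W, R]
T -> hit
W -> hit
P -> fault, frames [T, W, R, P]
T -> hit
W -> hit
R -> hit
L -> fault, frames [T, W, R, P, L]
W -> hit
L -> hit
T -> hit
L -> hit
N -> fault, evict P, frames [T, W, R, L, N]
W -> hit
N -> hit
L -> hit
Page faults: 6.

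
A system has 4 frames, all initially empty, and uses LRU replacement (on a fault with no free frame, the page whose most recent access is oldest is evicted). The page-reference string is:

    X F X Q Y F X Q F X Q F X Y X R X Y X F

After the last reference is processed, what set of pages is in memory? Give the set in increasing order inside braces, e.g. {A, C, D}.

X: miss, frames {X}
F: miss, frames {X,F}
X: hit
Q: miss, frames {F,X,Q}
Y: miss, frames {F,X,Q,Y}
F: hit
X: hit
Q: hit
F: hit
X: hit
Q: hit
F: hit
X: hit
Y: hit
X: hit
R: miss, evict Q, frames {F,Y,X,R}
X: hit
Y: hit
X: hit
F: hit

{F, R, X, Y}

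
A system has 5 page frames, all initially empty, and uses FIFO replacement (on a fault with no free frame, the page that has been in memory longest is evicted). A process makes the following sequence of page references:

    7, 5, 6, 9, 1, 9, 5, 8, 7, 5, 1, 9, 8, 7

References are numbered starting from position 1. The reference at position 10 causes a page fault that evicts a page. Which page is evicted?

pos 1: 7 → miss, frames [7]
pos 2: 5 → miss, frames [7, 5]
pos 3: 6 → miss, frames [7, 5, 6]
pos 4: 9 → miss, frames [7, 5, 6, 9]
pos 5: 1 → miss, frames [7, 5, 6, 9, 1]
pos 6: 9 → hit
pos 7: 5 → hit
pos 8: 8 → miss, evict 7, frames [5, 6, 9, 1, 8]
pos 9: 7 → miss, evict 5, frames [6, 9, 1, 8, 7]
pos 10: 5 → miss, evict 6, frames [9, 1, 8, 7, 5]
At position 10, page 6 is evicted.

6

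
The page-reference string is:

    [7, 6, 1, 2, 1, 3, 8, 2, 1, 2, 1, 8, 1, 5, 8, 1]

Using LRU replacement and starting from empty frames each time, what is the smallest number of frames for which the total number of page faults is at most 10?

f=1: 16 faults
f=2: 12 faults
f=3: 9 faults
f=4: 7 faults
f=5: 7 faults
f=6: 7 faults
f=7: 7 faults
Smallest f with faults ≤ 10 is 3.

3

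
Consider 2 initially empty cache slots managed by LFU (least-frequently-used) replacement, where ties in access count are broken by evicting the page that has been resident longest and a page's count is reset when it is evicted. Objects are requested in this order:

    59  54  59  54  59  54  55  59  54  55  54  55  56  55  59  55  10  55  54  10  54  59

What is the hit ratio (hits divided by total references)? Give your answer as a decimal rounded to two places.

59 -> fault, frames [59]
54 -> fault, frames [59, 54]
59 -> hit
54 -> hit
59 -> hit
54 -> hit
55 -> fault, evict 59, frames [54, 55]
59 -> fault, evict 55, frames [54, 59]
54 -> hit
55 -> fault, evict 59, frames [54, 55]
54 -> hit
55 -> hit
56 -> fault, evict 55, frames [54, 56]
55 -> fault, evict 56, frames [54, 55]
59 -> fault, evict 55, frames [54, 59]
55 -> fault, evict 59, frames [54, 55]
10 -> fault, evict 55, frames [54, 10]
55 -> fault, evict 10, frames [54, 55]
54 -> hit
10 -> fault, evict 55, frames [54, 10]
54 -> hit
59 -> fault, evict 10, frames [54, 59]
Hits: 9 of 22 references → 9/22 = 0.4091.

0.41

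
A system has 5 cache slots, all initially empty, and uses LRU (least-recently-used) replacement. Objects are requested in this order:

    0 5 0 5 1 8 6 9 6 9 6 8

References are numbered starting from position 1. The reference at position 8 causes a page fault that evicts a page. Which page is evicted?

pos 1: 0: fault, frames (0)
pos 2: 5: fault, frames (0 5)
pos 3: 0: hit
pos 4: 5: hit
pos 5: 1: fault, frames (0 5 1)
pos 6: 8: fault, frames (0 5 1 8)
pos 7: 6: fault, frames (0 5 1 8 6)
pos 8: 9: fault, evict 0, frames (5 1 8 6 9)
At position 8, page 0 is evicted.

0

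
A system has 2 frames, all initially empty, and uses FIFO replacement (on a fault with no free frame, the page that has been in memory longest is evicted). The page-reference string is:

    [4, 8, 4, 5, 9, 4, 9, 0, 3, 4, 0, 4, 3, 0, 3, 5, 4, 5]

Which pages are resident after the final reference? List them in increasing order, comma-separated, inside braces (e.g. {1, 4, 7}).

{4, 5}

4 → fault, frames [4]
8 → fault, frames [4, 8]
4 → hit
5 → fault, evict 4, frames [8, 5]
9 → fault, evict 8, frames [5, 9]
4 → fault, evict 5, frames [9, 4]
9 → hit
0 → fault, evict 9, frames [4, 0]
3 → fault, evict 4, frames [0, 3]
4 → fault, evict 0, frames [3, 4]
0 → fault, evict 3, frames [4, 0]
4 → hit
3 → fault, evict 4, frames [0, 3]
0 → hit
3 → hit
5 → fault, evict 0, frames [3, 5]
4 → fault, evict 3, frames [5, 4]
5 → hit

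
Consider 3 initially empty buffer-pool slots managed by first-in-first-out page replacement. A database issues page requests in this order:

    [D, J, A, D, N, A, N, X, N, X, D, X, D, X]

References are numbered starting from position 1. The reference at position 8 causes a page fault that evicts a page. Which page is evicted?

J

pos 1: D -> miss, frames (D)
pos 2: J -> miss, frames (D J)
pos 3: A -> miss, frames (D J A)
pos 4: D -> hit
pos 5: N -> miss, evict D, frames (J A N)
pos 6: A -> hit
pos 7: N -> hit
pos 8: X -> miss, evict J, frames (A N X)
At position 8, page J is evicted.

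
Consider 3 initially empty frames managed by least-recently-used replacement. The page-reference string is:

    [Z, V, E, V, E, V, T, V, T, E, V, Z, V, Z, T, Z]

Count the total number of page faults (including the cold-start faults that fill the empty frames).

6

Z: fault, frames (Z)
V: fault, frames (Z V)
E: fault, frames (Z V E)
V: hit
E: hit
V: hit
T: fault, evict Z, frames (E V T)
V: hit
T: hit
E: hit
V: hit
Z: fault, evict T, frames (E V Z)
V: hit
Z: hit
T: fault, evict E, frames (V Z T)
Z: hit
Page faults: 6.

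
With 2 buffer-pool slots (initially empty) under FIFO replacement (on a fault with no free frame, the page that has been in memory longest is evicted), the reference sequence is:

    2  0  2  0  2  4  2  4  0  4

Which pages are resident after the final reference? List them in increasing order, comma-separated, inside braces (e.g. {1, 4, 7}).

{0, 4}

2 → miss, frames [2]
0 → miss, frames [2, 0]
2 → hit
0 → hit
2 → hit
4 → miss, evict 2, frames [0, 4]
2 → miss, evict 0, frames [4, 2]
4 → hit
0 → miss, evict 4, frames [2, 0]
4 → miss, evict 2, frames [0, 4]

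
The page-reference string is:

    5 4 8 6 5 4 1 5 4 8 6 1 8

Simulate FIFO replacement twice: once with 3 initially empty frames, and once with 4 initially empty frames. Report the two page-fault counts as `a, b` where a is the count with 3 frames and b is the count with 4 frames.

9, 10

3 frames: F F F F F F F . . F F . . → 9 faults.
4 frames: F F F F . . F F F F F F . → 10 faults.
10 > 9: adding a frame increased faults — Belady's anomaly.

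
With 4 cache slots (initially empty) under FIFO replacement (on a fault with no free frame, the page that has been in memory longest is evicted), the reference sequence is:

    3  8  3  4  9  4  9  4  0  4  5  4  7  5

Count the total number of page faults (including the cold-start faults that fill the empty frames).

7

3: fault, frames [3]
8: fault, frames [3, 8]
3: hit
4: fault, frames [3, 8, 4]
9: fault, frames [3, 8, 4, 9]
4: hit
9: hit
4: hit
0: fault, evict 3, frames [8, 4, 9, 0]
4: hit
5: fault, evict 8, frames [4, 9, 0, 5]
4: hit
7: fault, evict 4, frames [9, 0, 5, 7]
5: hit
Page faults: 7.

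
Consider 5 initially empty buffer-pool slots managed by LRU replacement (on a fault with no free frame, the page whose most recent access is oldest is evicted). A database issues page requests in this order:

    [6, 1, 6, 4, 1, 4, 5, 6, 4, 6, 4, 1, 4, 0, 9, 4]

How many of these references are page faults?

6

6 -> fault, frames [6]
1 -> fault, frames [6, 1]
6 -> hit
4 -> fault, frames [1, 6, 4]
1 -> hit
4 -> hit
5 -> fault, frames [6, 1, 4, 5]
6 -> hit
4 -> hit
6 -> hit
4 -> hit
1 -> hit
4 -> hit
0 -> fault, frames [5, 6, 1, 4, 0]
9 -> fault, evict 5, frames [6, 1, 4, 0, 9]
4 -> hit
Page faults: 6.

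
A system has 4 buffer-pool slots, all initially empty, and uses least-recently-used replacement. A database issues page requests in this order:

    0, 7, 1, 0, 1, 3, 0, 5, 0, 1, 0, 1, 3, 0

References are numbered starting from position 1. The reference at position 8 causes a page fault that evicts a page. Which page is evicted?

pos 1: 0 -> miss, frames [0]
pos 2: 7 -> miss, frames [0, 7]
pos 3: 1 -> miss, frames [0, 7, 1]
pos 4: 0 -> hit
pos 5: 1 -> hit
pos 6: 3 -> miss, frames [7, 0, 1, 3]
pos 7: 0 -> hit
pos 8: 5 -> miss, evict 7, frames [1, 3, 0, 5]
At position 8, page 7 is evicted.

7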